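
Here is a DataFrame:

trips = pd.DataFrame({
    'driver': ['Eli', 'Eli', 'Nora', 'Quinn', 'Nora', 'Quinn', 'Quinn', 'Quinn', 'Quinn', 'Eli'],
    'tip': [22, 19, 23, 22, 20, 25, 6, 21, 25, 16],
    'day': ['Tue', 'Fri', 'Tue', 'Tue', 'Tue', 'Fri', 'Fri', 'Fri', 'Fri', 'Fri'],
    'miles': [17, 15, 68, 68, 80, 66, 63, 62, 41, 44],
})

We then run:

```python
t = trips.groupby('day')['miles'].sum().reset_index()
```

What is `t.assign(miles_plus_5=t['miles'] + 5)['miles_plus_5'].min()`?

238

group by day, sum of miles:
day
Fri    291
Tue    233
Name: miles, dtype: int64
reset_index():
   day  miles
0  Fri    291
1  Tue    233
add column miles_plus_5 = t['miles'] + 5:
   day  miles  miles_plus_5
0  Fri    291           296
1  Tue    233           238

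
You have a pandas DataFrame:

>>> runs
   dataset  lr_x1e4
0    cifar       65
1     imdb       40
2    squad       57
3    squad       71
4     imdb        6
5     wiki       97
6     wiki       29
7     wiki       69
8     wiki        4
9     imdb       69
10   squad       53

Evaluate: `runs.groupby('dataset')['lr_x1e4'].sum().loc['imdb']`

group by dataset, sum of lr_x1e4:
dataset
cifar     65
imdb     115
squad    181
wiki     199
Name: lr_x1e4, dtype: int64

115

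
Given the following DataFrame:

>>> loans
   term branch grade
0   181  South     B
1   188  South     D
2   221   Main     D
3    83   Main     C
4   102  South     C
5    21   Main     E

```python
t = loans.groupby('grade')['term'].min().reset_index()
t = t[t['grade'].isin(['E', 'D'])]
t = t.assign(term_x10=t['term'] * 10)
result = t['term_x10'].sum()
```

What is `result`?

group by grade, min of term:
grade
B    181
C     83
D    188
E     21
Name: term, dtype: int64
reset_index():
  grade  term
0     B   181
1     C    83
2     D   188
3     E    21
filter rows where grade in ['E', 'D']:
  grade  term
2     D   188
3     E    21
add column term_x10 = t['term'] * 10:
  grade  term  term_x10
2     D   188      1880
3     E    21       210
Reading off the sum of column 'term_x10', we get 2090.

2090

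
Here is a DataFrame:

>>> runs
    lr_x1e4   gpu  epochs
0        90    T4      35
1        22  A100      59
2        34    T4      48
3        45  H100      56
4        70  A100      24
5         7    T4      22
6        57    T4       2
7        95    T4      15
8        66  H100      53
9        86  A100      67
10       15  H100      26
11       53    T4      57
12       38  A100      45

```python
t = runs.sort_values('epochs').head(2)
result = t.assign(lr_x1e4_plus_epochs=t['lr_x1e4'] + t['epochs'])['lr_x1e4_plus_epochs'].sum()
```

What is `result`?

169

sort by epochs:
    lr_x1e4   gpu  epochs
6        57    T4       2
7        95    T4      15
5         7    T4      22
4        70  A100      24
10       15  H100      26
0        90    T4      35
12       38  A100      45
2        34    T4      48
8        66  H100      53
3        45  H100      56
11       53    T4      57
1        22  A100      59
9        86  A100      67
take first 2 rows:
   lr_x1e4 gpu  epochs
6       57  T4       2
7       95  T4      15
add column lr_x1e4_plus_epochs = t['lr_x1e4'] + t['epochs']:
   lr_x1e4 gpu  epochs  lr_x1e4_plus_epochs
6       57  T4       2                   59
7       95  T4      15                  110
So sum() = 169.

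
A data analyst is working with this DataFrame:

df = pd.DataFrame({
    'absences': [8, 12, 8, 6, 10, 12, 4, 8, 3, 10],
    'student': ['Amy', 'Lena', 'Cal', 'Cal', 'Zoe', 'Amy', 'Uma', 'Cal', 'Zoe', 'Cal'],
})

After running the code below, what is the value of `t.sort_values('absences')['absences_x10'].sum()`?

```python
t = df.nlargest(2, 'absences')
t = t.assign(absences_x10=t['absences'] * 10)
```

240

take 2 rows with largest absences:
   absences student
1        12    Lena
5        12     Amy
add column absences_x10 = t['absences'] * 10:
   absences student  absences_x10
1        12    Lena           120
5        12     Amy           120
sort by absences:
   absences student  absences_x10
1        12    Lena           120
5        12     Amy           120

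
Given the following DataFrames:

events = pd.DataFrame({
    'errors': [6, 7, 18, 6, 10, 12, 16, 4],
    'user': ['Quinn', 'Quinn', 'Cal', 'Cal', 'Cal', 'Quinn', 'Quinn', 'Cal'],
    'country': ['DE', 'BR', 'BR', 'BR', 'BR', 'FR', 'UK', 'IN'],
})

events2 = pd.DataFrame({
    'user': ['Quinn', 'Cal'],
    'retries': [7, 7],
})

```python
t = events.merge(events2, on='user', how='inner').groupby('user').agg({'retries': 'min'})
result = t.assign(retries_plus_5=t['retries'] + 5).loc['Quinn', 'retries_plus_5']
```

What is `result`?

merge on 'user' (how='inner') → 8 rows:
   errors   user country  retries
0       6  Quinn      DE        7
1       7  Quinn      BR        7
2      18    Cal      BR        7
3       6    Cal      BR        7
4      10    Cal      BR        7
5      12  Quinn      FR        7
6      16  Quinn      UK        7
7       4    Cal      IN        7
group by user, min of retries:
       retries
user          
Cal          7
Quinn        7
add column retries_plus_5 = t['retries'] + 5:
       retries  retries_plus_5
user                          
Cal          7              12
Quinn        7              12

12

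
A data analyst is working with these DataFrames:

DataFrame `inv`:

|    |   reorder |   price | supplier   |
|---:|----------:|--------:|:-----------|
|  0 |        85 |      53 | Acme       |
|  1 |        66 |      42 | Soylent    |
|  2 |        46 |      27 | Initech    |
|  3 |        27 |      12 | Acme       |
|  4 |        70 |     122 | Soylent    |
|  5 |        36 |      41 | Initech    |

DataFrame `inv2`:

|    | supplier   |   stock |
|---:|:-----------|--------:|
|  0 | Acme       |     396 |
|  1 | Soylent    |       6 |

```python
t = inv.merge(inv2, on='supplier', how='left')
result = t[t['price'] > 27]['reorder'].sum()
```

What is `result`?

merge on 'supplier' (how='left') → 6 rows:
   reorder  price supplier  stock
0       85     53     Acme  396.0
1       66     42  Soylent    6.0
2       46     27  Initech    NaN
3       27     12     Acme  396.0
4       70    122  Soylent    6.0
5       36     41  Initech    NaN
filter rows where price > 27:
   reorder  price supplier  stock
0       85     53     Acme  396.0
1       66     42  Soylent    6.0
4       70    122  Soylent    6.0
5       36     41  Initech    NaN

257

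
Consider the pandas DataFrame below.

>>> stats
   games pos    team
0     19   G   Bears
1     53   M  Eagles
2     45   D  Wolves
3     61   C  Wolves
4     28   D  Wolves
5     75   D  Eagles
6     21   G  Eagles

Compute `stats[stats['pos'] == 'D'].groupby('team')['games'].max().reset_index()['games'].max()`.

filter rows where pos == 'D':
   games pos    team
2     45   D  Wolves
4     28   D  Wolves
5     75   D  Eagles
group by team, max of games:
team
Eagles    75
Wolves    45
Name: games, dtype: int64
reset_index():
     team  games
0  Eagles     75
1  Wolves     45
So max() = 75.

75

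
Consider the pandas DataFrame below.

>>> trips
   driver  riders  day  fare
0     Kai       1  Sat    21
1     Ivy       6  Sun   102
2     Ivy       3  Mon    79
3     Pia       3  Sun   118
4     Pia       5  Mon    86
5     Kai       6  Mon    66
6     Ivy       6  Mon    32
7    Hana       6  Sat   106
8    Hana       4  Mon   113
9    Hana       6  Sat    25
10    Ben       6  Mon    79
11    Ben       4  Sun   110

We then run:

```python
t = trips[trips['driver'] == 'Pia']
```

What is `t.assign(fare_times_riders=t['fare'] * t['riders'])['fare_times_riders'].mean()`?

filter rows where driver == 'Pia':
  driver  riders  day  fare
3    Pia       3  Sun   118
4    Pia       5  Mon    86
add column fare_times_riders = t['fare'] * t['riders']:
  driver  riders  day  fare  fare_times_riders
3    Pia       3  Sun   118                354
4    Pia       5  Mon    86                430
The mean of column 'fare_times_riders' is 392.0.

392.0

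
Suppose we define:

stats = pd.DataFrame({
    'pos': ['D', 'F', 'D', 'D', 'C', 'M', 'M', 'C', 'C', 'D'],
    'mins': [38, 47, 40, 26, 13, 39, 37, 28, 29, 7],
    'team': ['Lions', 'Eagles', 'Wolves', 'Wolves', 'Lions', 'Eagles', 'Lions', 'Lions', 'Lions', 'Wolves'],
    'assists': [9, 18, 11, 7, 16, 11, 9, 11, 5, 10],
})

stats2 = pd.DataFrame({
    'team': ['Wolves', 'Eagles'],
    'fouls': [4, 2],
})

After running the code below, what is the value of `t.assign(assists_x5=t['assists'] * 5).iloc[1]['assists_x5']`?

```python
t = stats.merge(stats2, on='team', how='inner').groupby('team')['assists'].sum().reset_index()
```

140

merge on 'team' (how='inner') → 5 rows:
  pos  mins    team  assists  fouls
0   F    47  Eagles       18      2
1   D    40  Wolves       11      4
2   D    26  Wolves        7      4
3   M    39  Eagles       11      2
4   D     7  Wolves       10      4
group by team, sum of assists:
team
Eagles    29
Wolves    28
Name: assists, dtype: int64
reset_index():
     team  assists
0  Eagles       29
1  Wolves       28
add column assists_x5 = t['assists'] * 5:
     team  assists  assists_x5
0  Eagles       29         145
1  Wolves       28         140
Hence 140.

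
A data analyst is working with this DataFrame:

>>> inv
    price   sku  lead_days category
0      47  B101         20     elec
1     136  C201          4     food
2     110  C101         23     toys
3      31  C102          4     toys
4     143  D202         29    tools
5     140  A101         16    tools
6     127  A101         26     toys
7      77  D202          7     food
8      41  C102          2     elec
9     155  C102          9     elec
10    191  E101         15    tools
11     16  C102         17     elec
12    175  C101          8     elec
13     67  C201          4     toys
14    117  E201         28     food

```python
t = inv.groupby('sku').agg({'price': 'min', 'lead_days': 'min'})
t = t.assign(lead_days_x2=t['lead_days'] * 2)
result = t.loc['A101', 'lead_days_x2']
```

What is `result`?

32

group by sku: min(price), min(lead_days):
      price  lead_days
sku                   
A101    127         16
B101     47         20
C101    110          8
C102     16          2
C201     67          4
D202     77          7
E101    191         15
E201    117         28
add column lead_days_x2 = t['lead_days'] * 2:
      price  lead_days  lead_days_x2
sku                                 
A101    127         16            32
B101     47         20            40
C101    110          8            16
C102     16          2             4
C201     67          4             8
D202     77          7            14
E101    191         15            30
E201    117         28            56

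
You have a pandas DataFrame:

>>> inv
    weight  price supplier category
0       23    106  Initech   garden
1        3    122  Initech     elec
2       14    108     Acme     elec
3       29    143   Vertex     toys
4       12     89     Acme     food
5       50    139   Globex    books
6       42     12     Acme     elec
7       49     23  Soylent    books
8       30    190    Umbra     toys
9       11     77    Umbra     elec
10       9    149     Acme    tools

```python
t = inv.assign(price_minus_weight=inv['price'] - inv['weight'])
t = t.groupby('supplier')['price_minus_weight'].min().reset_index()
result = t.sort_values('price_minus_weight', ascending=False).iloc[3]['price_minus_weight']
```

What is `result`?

add column price_minus_weight = inv['price'] - inv['weight']:
    weight  price supplier category  price_minus_weight
0       23    106  Initech   garden                  83
1        3    122  Initech     elec                 119
2       14    108     Acme     elec                  94
3       29    143   Vertex     toys                 114
4       12     89     Acme     food                  77
5       50    139   Globex    books                  89
6       42     12     Acme     elec                 -30
7       49     23  Soylent    books                 -26
8       30    190    Umbra     toys                 160
9       11     77    Umbra     elec                  66
10       9    149     Acme    tools                 140
group by supplier, min of price_minus_weight:
supplier
Acme       -30
Globex      89
Initech     83
Soylent    -26
Umbra       66
Vertex     114
Name: price_minus_weight, dtype: int64
reset_index():
  supplier  price_minus_weight
0     Acme                 -30
1   Globex                  89
2  Initech                  83
3  Soylent                 -26
4    Umbra                  66
5   Vertex                 114
sort by price_minus_weight descending:
  supplier  price_minus_weight
5   Vertex                 114
1   Globex                  89
2  Initech                  83
4    Umbra                  66
3  Soylent                 -26
0     Acme                 -30
Then the value at position 3, column 'price_minus_weight': 66

66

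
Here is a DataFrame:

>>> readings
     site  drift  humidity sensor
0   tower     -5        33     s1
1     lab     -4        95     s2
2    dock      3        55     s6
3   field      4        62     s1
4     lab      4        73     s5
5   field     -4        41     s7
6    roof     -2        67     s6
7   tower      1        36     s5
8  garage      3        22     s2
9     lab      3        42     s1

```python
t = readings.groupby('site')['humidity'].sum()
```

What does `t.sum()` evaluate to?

526

group by site, sum of humidity:
site
dock       55
field     103
garage     22
lab       210
roof       67
tower      69
Name: humidity, dtype: int64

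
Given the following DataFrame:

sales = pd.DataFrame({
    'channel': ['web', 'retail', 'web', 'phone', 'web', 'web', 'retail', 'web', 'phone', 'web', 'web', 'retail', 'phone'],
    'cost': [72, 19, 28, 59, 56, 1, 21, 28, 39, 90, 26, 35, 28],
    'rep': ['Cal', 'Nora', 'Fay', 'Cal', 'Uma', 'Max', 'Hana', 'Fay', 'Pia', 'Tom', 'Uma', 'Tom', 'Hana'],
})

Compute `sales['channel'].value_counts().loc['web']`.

value_counts of channel:
channel
web       7
retail    3
phone     3
Name: count, dtype: int64
Reading off the value at index 'web', we get 7.

7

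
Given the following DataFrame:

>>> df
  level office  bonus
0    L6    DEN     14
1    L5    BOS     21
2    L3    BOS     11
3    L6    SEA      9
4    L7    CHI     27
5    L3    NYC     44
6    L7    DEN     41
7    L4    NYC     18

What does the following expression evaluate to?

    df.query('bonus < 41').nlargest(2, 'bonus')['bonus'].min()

21

filter rows where bonus < 41:
  level office  bonus
0    L6    DEN     14
1    L5    BOS     21
2    L3    BOS     11
3    L6    SEA      9
4    L7    CHI     27
7    L4    NYC     18
take 2 rows with largest bonus:
  level office  bonus
4    L7    CHI     27
1    L5    BOS     21
Taking the min of column 'bonus' gives 21.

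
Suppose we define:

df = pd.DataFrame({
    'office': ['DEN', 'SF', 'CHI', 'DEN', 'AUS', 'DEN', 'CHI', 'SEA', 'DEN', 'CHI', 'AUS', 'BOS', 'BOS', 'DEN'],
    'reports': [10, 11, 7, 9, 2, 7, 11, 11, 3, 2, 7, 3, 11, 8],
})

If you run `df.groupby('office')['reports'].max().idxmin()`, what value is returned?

AUS

group by office, max of reports:
office
AUS     7
BOS    11
CHI    11
DEN    10
SEA    11
SF     11
Name: reports, dtype: int64
Hence AUS.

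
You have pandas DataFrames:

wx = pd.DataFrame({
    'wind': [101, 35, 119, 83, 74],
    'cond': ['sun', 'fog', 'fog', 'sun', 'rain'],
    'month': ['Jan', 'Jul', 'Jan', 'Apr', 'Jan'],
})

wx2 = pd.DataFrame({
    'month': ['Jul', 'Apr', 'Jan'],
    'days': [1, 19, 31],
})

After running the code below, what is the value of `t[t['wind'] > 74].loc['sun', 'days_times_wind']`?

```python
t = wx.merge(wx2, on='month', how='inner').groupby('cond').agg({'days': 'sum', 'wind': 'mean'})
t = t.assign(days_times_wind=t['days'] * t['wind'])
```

merge on 'month' (how='inner') → 5 rows:
   wind  cond month  days
0   101   sun   Jan    31
1    35   fog   Jul     1
2   119   fog   Jan    31
3    83   sun   Apr    19
4    74  rain   Jan    31
group by cond: sum(days), mean(wind):
      days  wind
cond            
fog     32  77.0
rain    31  74.0
sun     50  92.0
add column days_times_wind = t['days'] * t['wind']:
      days  wind  days_times_wind
cond                             
fog     32  77.0           2464.0
rain    31  74.0           2294.0
sun     50  92.0           4600.0
filter rows where wind > 74:
      days  wind  days_times_wind
cond                             
fog     32  77.0           2464.0
sun     50  92.0           4600.0
Taking the value at row 'sun', column 'days_times_wind' gives 4600.0.

4600.0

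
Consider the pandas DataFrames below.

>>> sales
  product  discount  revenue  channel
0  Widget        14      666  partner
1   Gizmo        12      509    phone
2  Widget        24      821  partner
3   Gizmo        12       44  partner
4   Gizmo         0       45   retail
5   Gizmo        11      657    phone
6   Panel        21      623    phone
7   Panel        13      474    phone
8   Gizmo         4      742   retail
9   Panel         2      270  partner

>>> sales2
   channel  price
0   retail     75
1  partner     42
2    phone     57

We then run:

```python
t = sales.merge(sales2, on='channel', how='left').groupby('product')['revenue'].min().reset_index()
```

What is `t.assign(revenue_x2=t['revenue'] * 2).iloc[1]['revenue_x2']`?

540

merge on 'channel' (how='left') → 10 rows:
  product  discount  revenue  channel  price
0  Widget        14      666  partner     42
1   Gizmo        12      509    phone     57
2  Widget        24      821  partner     42
3   Gizmo        12       44  partner     42
4   Gizmo         0       45   retail     75
5   Gizmo        11      657    phone     57
6   Panel        21      623    phone     57
7   Panel        13      474    phone     57
8   Gizmo         4      742   retail     75
9   Panel         2      270  partner     42
group by product, min of revenue:
product
Gizmo      44
Panel     270
Widget    666
Name: revenue, dtype: int64
reset_index():
  product  revenue
0   Gizmo       44
1   Panel      270
2  Widget      666
add column revenue_x2 = t['revenue'] * 2:
  product  revenue  revenue_x2
0   Gizmo       44          88
1   Panel      270         540
2  Widget      666        1332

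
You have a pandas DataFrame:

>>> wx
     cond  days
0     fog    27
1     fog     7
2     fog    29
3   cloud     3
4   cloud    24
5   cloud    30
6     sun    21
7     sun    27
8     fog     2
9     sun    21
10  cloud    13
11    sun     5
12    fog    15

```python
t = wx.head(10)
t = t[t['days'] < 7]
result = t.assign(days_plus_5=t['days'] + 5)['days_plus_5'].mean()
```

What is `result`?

7.5

take first 10 rows:
    cond  days
0    fog    27
1    fog     7
2    fog    29
3  cloud     3
4  cloud    24
5  cloud    30
6    sun    21
7    sun    27
8    fog     2
9    sun    21
filter rows where days < 7:
    cond  days
3  cloud     3
8    fog     2
add column days_plus_5 = t['days'] + 5:
    cond  days  days_plus_5
3  cloud     3            8
8    fog     2            7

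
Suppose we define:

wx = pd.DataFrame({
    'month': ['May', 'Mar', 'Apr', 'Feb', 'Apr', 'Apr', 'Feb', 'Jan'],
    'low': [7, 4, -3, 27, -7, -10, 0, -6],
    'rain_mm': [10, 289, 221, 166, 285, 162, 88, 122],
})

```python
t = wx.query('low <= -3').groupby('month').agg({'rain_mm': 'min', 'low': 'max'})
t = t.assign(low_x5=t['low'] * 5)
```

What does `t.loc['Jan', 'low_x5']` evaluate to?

-30

filter rows where low <= -3:
  month  low  rain_mm
2   Apr   -3      221
4   Apr   -7      285
5   Apr  -10      162
7   Jan   -6      122
group by month: min(rain_mm), max(low):
       rain_mm  low
month              
Apr        162   -3
Jan        122   -6
add column low_x5 = t['low'] * 5:
       rain_mm  low  low_x5
month                      
Apr        162   -3     -15
Jan        122   -6     -30
Finally, value at row 'Jan', column 'low_x5' = -30.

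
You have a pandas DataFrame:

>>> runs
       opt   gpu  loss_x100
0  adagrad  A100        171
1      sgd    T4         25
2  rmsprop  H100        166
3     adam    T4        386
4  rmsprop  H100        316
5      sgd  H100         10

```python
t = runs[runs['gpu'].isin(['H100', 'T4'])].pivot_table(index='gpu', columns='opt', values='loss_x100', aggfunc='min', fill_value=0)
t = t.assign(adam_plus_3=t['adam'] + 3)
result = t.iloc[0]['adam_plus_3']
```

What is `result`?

3

filter rows where gpu in ['H100', 'T4']:
       opt   gpu  loss_x100
1      sgd    T4         25
2  rmsprop  H100        166
3     adam    T4        386
4  rmsprop  H100        316
5      sgd  H100         10
pivot: rows=gpu, cols=opt, min(loss_x100):
opt   adam  rmsprop  sgd
gpu                     
H100     0      166   10
T4     386        0   25
add column adam_plus_3 = t['adam'] + 3:
opt   adam  rmsprop  sgd  adam_plus_3
gpu                                  
H100     0      166   10            3
T4     386        0   25          389
So iloc[0]['adam_plus_3'] = 3.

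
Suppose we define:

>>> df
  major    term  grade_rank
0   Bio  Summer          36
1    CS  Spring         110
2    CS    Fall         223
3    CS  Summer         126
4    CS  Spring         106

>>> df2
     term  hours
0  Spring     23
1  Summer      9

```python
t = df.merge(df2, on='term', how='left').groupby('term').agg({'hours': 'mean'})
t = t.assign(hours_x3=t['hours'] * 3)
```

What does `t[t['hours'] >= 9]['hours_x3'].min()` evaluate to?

27.0

merge on 'term' (how='left') → 5 rows:
  major    term  grade_rank  hours
0   Bio  Summer          36    9.0
1    CS  Spring         110   23.0
2    CS    Fall         223    NaN
3    CS  Summer         126    9.0
4    CS  Spring         106   23.0
group by term, mean of hours:
        hours
term         
Fall      NaN
Spring   23.0
Summer    9.0
add column hours_x3 = t['hours'] * 3:
        hours  hours_x3
term                   
Fall      NaN       NaN
Spring   23.0      69.0
Summer    9.0      27.0
filter rows where hours >= 9:
        hours  hours_x3
term                   
Spring   23.0      69.0
Summer    9.0      27.0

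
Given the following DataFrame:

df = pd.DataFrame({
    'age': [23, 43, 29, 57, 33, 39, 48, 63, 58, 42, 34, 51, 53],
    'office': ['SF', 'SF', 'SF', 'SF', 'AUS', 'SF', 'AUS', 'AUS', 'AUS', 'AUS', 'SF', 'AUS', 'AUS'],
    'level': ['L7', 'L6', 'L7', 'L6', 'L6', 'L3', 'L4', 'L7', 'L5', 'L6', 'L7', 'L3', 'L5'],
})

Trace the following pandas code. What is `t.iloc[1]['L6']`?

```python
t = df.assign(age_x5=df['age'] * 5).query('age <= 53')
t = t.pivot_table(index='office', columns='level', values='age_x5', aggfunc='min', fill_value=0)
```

add column age_x5 = df['age'] * 5:
    age office level  age_x5
0    23     SF    L7     115
1    43     SF    L6     215
2    29     SF    L7     145
3    57     SF    L6     285
4    33    AUS    L6     165
5    39     SF    L3     195
6    48    AUS    L4     240
7    63    AUS    L7     315
8    58    AUS    L5     290
9    42    AUS    L6     210
10   34     SF    L7     170
11   51    AUS    L3     255
12   53    AUS    L5     265
filter rows where age <= 53:
    age office level  age_x5
0    23     SF    L7     115
1    43     SF    L6     215
2    29     SF    L7     145
4    33    AUS    L6     165
5    39     SF    L3     195
6    48    AUS    L4     240
9    42    AUS    L6     210
10   34     SF    L7     170
11   51    AUS    L3     255
12   53    AUS    L5     265
pivot: rows=office, cols=level, min(age_x5):
level    L3   L4   L5   L6   L7
office                         
AUS     255  240  265  165    0
SF      195    0    0  215  115
Finally, value at position 1, column 'L6' = 215.

215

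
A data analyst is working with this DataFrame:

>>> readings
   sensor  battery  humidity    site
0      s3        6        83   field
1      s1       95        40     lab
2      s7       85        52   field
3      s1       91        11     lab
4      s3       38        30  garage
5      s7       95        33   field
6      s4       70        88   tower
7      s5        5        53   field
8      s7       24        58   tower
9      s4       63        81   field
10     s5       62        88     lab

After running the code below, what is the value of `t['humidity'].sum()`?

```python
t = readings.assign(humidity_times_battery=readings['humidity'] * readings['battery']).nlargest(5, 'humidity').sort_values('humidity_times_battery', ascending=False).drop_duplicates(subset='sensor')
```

317

add column humidity_times_battery = readings['humidity'] * readings['battery']:
   sensor  battery  humidity    site  humidity_times_battery
0      s3        6        83   field                     498
1      s1       95        40     lab                    3800
2      s7       85        52   field                    4420
3      s1       91        11     lab                    1001
4      s3       38        30  garage                    1140
5      s7       95        33   field                    3135
6      s4       70        88   tower                    6160
7      s5        5        53   field                     265
8      s7       24        58   tower                    1392
9      s4       63        81   field                    5103
10     s5       62        88     lab                    5456
take 5 rows with largest humidity:
   sensor  battery  humidity   site  humidity_times_battery
6      s4       70        88  tower                    6160
10     s5       62        88    lab                    5456
0      s3        6        83  field                     498
9      s4       63        81  field                    5103
8      s7       24        58  tower                    1392
sort by humidity_times_battery descending:
   sensor  battery  humidity   site  humidity_times_battery
6      s4       70        88  tower                    6160
10     s5       62        88    lab                    5456
9      s4       63        81  field                    5103
8      s7       24        58  tower                    1392
0      s3        6        83  field                     498
drop duplicate sensor (keep=first):
   sensor  battery  humidity   site  humidity_times_battery
6      s4       70        88  tower                    6160
10     s5       62        88    lab                    5456
8      s7       24        58  tower                    1392
0      s3        6        83  field                     498
Then the sum of column 'humidity': 317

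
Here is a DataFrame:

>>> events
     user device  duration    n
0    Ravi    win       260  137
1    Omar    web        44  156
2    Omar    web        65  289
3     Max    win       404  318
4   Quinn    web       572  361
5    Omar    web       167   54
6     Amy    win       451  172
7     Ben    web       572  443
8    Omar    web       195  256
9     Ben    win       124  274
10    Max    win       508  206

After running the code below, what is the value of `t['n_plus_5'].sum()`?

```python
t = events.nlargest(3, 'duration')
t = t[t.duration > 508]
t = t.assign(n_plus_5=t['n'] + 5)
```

take 3 rows with largest duration:
     user device  duration    n
4   Quinn    web       572  361
7     Ben    web       572  443
10    Max    win       508  206
filter rows where duration > 508:
    user device  duration    n
4  Quinn    web       572  361
7    Ben    web       572  443
add column n_plus_5 = t['n'] + 5:
    user device  duration    n  n_plus_5
4  Quinn    web       572  361       366
7    Ben    web       572  443       448

814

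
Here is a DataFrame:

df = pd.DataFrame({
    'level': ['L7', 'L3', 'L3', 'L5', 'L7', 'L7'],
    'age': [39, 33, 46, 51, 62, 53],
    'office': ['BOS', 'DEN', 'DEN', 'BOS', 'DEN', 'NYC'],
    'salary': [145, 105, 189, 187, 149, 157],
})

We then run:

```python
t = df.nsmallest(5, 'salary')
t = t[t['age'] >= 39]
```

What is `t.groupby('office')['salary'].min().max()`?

157

take 5 rows with smallest salary:
  level  age office  salary
1    L3   33    DEN     105
0    L7   39    BOS     145
4    L7   62    DEN     149
5    L7   53    NYC     157
3    L5   51    BOS     187
filter rows where age >= 39:
  level  age office  salary
0    L7   39    BOS     145
4    L7   62    DEN     149
5    L7   53    NYC     157
3    L5   51    BOS     187
group by office, min of salary:
office
BOS    145
DEN    149
NYC    157
Name: salary, dtype: int64
The max of the resulting series is 157.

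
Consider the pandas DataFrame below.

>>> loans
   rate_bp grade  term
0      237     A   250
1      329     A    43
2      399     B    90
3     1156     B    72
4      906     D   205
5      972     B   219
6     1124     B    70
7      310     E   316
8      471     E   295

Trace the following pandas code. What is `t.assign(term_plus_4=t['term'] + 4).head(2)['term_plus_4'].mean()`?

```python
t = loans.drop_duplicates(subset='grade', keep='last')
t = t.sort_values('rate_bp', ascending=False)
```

141.5

drop duplicate grade (keep=last):
   rate_bp grade  term
1      329     A    43
4      906     D   205
6     1124     B    70
8      471     E   295
sort by rate_bp descending:
   rate_bp grade  term
6     1124     B    70
4      906     D   205
8      471     E   295
1      329     A    43
add column term_plus_4 = t['term'] + 4:
   rate_bp grade  term  term_plus_4
6     1124     B    70           74
4      906     D   205          209
8      471     E   295          299
1      329     A    43           47
take first 2 rows:
   rate_bp grade  term  term_plus_4
6     1124     B    70           74
4      906     D   205          209
The mean of column 'term_plus_4' is 141.5.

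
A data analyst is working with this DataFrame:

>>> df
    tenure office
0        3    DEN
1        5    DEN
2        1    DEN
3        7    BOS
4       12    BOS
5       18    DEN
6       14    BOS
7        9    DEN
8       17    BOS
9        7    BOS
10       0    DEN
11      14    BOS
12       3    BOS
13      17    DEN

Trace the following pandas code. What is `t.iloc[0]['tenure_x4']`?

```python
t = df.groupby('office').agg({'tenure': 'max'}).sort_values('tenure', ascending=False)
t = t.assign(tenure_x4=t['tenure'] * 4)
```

group by office, max of tenure:
        tenure
office        
BOS         17
DEN         18
sort by tenure descending:
        tenure
office        
DEN         18
BOS         17
add column tenure_x4 = t['tenure'] * 4:
        tenure  tenure_x4
office                   
DEN         18         72
BOS         17         68
Reading off the value at position 0, column 'tenure_x4', we get 72.

72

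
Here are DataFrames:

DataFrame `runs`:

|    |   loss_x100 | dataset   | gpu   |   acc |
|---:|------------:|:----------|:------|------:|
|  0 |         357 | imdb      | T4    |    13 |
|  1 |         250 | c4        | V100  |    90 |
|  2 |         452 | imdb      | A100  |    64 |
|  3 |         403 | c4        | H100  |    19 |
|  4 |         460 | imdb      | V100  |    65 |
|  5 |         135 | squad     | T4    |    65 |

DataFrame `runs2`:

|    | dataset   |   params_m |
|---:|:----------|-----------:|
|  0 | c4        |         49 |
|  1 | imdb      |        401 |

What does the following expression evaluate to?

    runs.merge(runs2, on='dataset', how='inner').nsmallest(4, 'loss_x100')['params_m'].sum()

merge on 'dataset' (how='inner') → 5 rows:
   loss_x100 dataset   gpu  acc  params_m
0        357    imdb    T4   13       401
1        250      c4  V100   90        49
2        452    imdb  A100   64       401
3        403      c4  H100   19        49
4        460    imdb  V100   65       401
take 4 rows with smallest loss_x100:
   loss_x100 dataset   gpu  acc  params_m
1        250      c4  V100   90        49
0        357    imdb    T4   13       401
3        403      c4  H100   19        49
2        452    imdb  A100   64       401
Reading off the sum of column 'params_m', we get 900.

900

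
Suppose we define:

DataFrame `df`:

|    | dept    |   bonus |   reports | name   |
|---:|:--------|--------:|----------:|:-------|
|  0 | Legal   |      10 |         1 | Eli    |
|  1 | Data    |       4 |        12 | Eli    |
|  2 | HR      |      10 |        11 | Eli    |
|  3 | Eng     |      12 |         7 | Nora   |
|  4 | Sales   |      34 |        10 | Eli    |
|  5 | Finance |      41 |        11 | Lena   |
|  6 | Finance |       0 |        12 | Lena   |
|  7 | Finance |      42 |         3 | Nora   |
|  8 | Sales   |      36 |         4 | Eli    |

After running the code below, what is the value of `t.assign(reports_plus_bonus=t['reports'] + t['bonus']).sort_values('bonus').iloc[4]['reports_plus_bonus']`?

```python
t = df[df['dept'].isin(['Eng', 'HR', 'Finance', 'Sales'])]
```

40

filter rows where dept in ['Eng', 'HR', 'Finance', 'Sales']:
      dept  bonus  reports  name
2       HR     10       11   Eli
3      Eng     12        7  Nora
4    Sales     34       10   Eli
5  Finance     41       11  Lena
6  Finance      0       12  Lena
7  Finance     42        3  Nora
8    Sales     36        4   Eli
add column reports_plus_bonus = t['reports'] + t['bonus']:
      dept  bonus  reports  name  reports_plus_bonus
2       HR     10       11   Eli                  21
3      Eng     12        7  Nora                  19
4    Sales     34       10   Eli                  44
5  Finance     41       11  Lena                  52
6  Finance      0       12  Lena                  12
7  Finance     42        3  Nora                  45
8    Sales     36        4   Eli                  40
sort by bonus:
      dept  bonus  reports  name  reports_plus_bonus
6  Finance      0       12  Lena                  12
2       HR     10       11   Eli                  21
3      Eng     12        7  Nora                  19
4    Sales     34       10   Eli                  44
8    Sales     36        4   Eli                  40
5  Finance     41       11  Lena                  52
7  Finance     42        3  Nora                  45
Hence 40.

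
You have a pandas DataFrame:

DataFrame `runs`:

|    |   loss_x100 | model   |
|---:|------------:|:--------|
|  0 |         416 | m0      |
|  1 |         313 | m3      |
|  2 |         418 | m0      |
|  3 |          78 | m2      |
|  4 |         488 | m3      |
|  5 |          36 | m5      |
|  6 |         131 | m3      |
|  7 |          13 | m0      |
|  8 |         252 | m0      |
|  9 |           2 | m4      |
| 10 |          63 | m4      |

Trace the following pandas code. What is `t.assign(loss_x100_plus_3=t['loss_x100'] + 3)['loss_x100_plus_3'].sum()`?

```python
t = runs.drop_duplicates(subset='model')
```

860

drop duplicate model (keep=first):
   loss_x100 model
0        416    m0
1        313    m3
3         78    m2
5         36    m5
9          2    m4
add column loss_x100_plus_3 = t['loss_x100'] + 3:
   loss_x100 model  loss_x100_plus_3
0        416    m0               419
1        313    m3               316
3         78    m2                81
5         36    m5                39
9          2    m4                 5
Reading off the sum of column 'loss_x100_plus_3', we get 860.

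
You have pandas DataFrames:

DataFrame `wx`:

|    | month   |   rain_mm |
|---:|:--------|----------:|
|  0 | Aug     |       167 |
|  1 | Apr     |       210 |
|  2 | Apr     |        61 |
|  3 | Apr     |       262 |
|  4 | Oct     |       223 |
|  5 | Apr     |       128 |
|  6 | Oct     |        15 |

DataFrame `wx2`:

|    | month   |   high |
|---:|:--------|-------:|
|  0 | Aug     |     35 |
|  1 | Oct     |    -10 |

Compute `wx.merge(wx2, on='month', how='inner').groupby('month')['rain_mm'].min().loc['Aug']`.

167

merge on 'month' (how='inner') → 3 rows:
  month  rain_mm  high
0   Aug      167    35
1   Oct      223   -10
2   Oct       15   -10
group by month, min of rain_mm:
month
Aug    167
Oct     15
Name: rain_mm, dtype: int64
The value at index 'Aug' is 167.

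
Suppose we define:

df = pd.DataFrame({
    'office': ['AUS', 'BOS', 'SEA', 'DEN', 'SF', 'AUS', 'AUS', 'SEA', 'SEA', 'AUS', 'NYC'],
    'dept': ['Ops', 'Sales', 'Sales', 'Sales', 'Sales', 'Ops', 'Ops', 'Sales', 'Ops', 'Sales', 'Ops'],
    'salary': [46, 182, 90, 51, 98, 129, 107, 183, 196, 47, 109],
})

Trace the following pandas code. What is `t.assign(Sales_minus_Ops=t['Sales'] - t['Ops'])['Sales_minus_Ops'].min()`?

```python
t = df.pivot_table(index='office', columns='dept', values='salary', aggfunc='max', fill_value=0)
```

pivot: rows=office, cols=dept, max(salary):
dept    Ops  Sales
office            
AUS     129     47
BOS       0    182
DEN       0     51
NYC     109      0
SEA     196    183
SF        0     98
add column Sales_minus_Ops = t['Sales'] - t['Ops']:
dept    Ops  Sales  Sales_minus_Ops
office                             
AUS     129     47              -82
BOS       0    182              182
DEN       0     51               51
NYC     109      0             -109
SEA     196    183              -13
SF        0     98               98
So min() = -109.

-109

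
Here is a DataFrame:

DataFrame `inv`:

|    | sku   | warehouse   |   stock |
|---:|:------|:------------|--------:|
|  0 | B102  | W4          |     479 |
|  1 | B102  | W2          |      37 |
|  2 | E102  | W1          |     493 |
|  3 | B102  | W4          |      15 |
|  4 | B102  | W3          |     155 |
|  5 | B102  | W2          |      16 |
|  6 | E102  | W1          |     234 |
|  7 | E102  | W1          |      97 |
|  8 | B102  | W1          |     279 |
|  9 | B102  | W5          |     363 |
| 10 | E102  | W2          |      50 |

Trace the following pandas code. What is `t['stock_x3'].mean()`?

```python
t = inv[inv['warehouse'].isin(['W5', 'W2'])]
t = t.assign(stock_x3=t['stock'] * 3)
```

349.5

filter rows where warehouse in ['W5', 'W2']:
     sku warehouse  stock
1   B102        W2     37
5   B102        W2     16
9   B102        W5    363
10  E102        W2     50
add column stock_x3 = t['stock'] * 3:
     sku warehouse  stock  stock_x3
1   B102        W2     37       111
5   B102        W2     16        48
9   B102        W5    363      1089
10  E102        W2     50       150
Taking the mean of column 'stock_x3' gives 349.5.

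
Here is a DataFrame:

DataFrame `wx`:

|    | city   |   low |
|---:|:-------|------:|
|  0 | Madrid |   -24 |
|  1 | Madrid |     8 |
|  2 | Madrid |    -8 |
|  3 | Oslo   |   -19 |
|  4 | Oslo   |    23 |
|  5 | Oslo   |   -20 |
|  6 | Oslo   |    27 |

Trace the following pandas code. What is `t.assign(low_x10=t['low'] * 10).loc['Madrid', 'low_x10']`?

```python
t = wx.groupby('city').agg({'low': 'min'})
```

-240

group by city, min of low:
        low
city       
Madrid  -24
Oslo    -20
add column low_x10 = t['low'] * 10:
        low  low_x10
city                
Madrid  -24     -240
Oslo    -20     -200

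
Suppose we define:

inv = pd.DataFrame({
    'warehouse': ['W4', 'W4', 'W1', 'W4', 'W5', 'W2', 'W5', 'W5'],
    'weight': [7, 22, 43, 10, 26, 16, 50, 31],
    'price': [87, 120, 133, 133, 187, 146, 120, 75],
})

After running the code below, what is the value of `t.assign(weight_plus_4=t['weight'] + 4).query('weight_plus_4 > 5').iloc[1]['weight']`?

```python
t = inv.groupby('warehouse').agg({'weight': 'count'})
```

3

group by warehouse, count of weight:
           weight
warehouse        
W1              1
W2              1
W4              3
W5              3
add column weight_plus_4 = t['weight'] + 4:
           weight  weight_plus_4
warehouse                       
W1              1              5
W2              1              5
W4              3              7
W5              3              7
filter rows where weight_plus_4 > 5:
           weight  weight_plus_4
warehouse                       
W4              3              7
W5              3              7
So iloc[1]['weight'] = 3.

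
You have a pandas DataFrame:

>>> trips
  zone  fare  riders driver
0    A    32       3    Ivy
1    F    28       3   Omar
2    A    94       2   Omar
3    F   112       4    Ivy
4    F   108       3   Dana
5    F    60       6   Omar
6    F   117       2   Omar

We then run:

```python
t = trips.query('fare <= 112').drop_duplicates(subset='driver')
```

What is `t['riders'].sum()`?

filter rows where fare <= 112:
  zone  fare  riders driver
0    A    32       3    Ivy
1    F    28       3   Omar
2    A    94       2   Omar
3    F   112       4    Ivy
4    F   108       3   Dana
5    F    60       6   Omar
drop duplicate driver (keep=first):
  zone  fare  riders driver
0    A    32       3    Ivy
1    F    28       3   Omar
4    F   108       3   Dana

9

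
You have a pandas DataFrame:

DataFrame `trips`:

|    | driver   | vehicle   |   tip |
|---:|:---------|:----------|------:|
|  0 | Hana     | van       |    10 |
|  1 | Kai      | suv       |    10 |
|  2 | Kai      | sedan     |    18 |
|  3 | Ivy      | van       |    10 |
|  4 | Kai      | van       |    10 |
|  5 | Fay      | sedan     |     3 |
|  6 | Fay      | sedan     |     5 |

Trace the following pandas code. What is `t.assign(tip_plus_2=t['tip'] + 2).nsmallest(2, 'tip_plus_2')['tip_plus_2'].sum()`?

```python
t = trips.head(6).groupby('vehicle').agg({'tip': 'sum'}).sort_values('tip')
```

take first 6 rows:
  driver vehicle  tip
0   Hana     van   10
1    Kai     suv   10
2    Kai   sedan   18
3    Ivy     van   10
4    Kai     van   10
5    Fay   sedan    3
group by vehicle, sum of tip:
         tip
vehicle     
sedan     21
suv       10
van       30
sort by tip:
         tip
vehicle     
suv       10
sedan     21
van       30
add column tip_plus_2 = t['tip'] + 2:
         tip  tip_plus_2
vehicle                 
suv       10          12
sedan     21          23
van       30          32
take 2 rows with smallest tip_plus_2:
         tip  tip_plus_2
vehicle                 
suv       10          12
sedan     21          23
Then the sum of column 'tip_plus_2': 35

35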